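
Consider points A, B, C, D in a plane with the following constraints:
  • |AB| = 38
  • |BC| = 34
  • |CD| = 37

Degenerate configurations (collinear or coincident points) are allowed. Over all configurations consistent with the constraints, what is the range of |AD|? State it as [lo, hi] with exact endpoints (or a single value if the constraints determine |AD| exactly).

|AD| ∈ [0, 109]  (≈ [0.0000, 109.0000])

|AB| ∈ {38}
|BC| ∈ {34}
|CD| ∈ {37}
|AC| ∈ [4, 72]
|BD| ∈ [3, 71]
|AD| ∈ [0, 109]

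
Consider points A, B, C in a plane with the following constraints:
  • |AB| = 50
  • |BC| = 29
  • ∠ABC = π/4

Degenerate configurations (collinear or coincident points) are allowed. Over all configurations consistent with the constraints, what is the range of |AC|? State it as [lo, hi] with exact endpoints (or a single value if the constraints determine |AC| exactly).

|AB| ∈ {50}
|BC| ∈ {29}
|AC| ∈ {√(3341 - 1450·√(2))}

|AC| = √(3341 - 1450·√(2))  (≈ 35.9220)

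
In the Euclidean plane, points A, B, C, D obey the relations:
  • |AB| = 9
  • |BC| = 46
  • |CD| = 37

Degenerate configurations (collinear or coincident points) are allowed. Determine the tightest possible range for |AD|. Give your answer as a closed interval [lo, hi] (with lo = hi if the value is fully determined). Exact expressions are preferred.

|AB| ∈ {9}
|BC| ∈ {46}
|CD| ∈ {37}
|AC| ∈ [37, 55]
|BD| ∈ [9, 83]
|AD| ∈ [0, 92]

|AD| ∈ [0, 92]  (≈ [0.0000, 92.0000])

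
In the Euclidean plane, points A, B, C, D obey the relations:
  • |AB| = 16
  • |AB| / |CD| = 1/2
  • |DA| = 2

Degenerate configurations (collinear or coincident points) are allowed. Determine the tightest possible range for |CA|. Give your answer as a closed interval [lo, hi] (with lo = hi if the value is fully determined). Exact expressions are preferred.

|CA| ∈ [30, 34]  (≈ [30.0000, 34.0000])

|AB| ∈ {16}
|AD| ∈ {2}
|CD| ∈ {32}
|BD| ∈ [14, 18]
|AC| ∈ [30, 34]
|BC| ∈ [14, 50]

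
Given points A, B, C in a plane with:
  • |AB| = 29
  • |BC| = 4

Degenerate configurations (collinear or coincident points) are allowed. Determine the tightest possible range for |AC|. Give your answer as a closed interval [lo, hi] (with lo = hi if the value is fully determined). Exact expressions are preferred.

|AC| ∈ [25, 33]  (≈ [25.0000, 33.0000])

|AB| ∈ {29}
|BC| ∈ {4}
|AC| ∈ [25, 33]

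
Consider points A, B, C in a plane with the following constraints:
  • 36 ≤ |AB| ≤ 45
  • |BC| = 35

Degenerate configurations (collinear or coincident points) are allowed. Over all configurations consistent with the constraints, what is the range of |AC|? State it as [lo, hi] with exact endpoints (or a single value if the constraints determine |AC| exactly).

|AC| ∈ [1, 80]  (≈ [1.0000, 80.0000])

|AB| ∈ [36, 45]
|BC| ∈ {35}
|AC| ∈ [1, 80]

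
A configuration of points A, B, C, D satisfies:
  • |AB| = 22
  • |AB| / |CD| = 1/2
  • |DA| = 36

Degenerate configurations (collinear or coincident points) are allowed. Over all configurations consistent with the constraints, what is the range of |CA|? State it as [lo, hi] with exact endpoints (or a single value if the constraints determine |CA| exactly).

|CA| ∈ [8, 80]  (≈ [8.0000, 80.0000])

|AB| ∈ {22}
|AD| ∈ {36}
|CD| ∈ {44}
|BD| ∈ [14, 58]
|AC| ∈ [8, 80]
|BC| ∈ [0, 102]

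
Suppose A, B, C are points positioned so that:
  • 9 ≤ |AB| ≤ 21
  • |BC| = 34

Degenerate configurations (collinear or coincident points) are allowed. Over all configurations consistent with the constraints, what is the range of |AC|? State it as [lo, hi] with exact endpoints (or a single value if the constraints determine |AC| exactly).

|AC| ∈ [13, 55]  (≈ [13.0000, 55.0000])

|AB| ∈ [9, 21]
|BC| ∈ {34}
|AC| ∈ [13, 55]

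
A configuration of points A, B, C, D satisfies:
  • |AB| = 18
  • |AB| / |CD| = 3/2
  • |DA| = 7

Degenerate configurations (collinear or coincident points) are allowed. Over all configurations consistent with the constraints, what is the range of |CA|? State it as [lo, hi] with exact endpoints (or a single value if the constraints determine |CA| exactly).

|CA| ∈ [5, 19]  (≈ [5.0000, 19.0000])

|AB| ∈ {18}
|AD| ∈ {7}
|CD| ∈ {12}
|BD| ∈ [11, 25]
|AC| ∈ [5, 19]
|BC| ∈ [0, 37]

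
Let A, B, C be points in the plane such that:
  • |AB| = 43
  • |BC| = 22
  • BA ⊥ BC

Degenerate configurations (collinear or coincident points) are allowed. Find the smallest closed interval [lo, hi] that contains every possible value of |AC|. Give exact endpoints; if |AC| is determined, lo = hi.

|AB| ∈ {43}
|BC| ∈ {22}
|AC| ∈ {√(2333)}

|AC| = √(2333)  (≈ 48.3011)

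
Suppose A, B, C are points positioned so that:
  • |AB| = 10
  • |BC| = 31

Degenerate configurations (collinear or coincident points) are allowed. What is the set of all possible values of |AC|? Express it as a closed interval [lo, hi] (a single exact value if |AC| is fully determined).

|AB| ∈ {10}
|BC| ∈ {31}
|AC| ∈ [21, 41]

|AC| ∈ [21, 41]  (≈ [21.0000, 41.0000])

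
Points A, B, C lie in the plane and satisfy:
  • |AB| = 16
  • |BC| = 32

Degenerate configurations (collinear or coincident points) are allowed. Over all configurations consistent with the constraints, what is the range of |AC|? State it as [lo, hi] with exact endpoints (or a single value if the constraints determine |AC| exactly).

|AB| ∈ {16}
|BC| ∈ {32}
|AC| ∈ [16, 48]

|AC| ∈ [16, 48]  (≈ [16.0000, 48.0000])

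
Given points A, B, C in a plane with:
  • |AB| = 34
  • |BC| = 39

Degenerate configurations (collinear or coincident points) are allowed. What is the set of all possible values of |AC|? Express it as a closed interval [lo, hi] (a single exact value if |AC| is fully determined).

|AC| ∈ [5, 73]  (≈ [5.0000, 73.0000])

|AB| ∈ {34}
|BC| ∈ {39}
|AC| ∈ [5, 73]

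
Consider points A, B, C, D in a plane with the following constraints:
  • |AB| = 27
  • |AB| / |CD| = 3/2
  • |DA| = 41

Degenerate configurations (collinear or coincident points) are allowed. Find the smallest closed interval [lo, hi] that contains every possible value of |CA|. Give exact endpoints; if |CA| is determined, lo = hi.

|AB| ∈ {27}
|AD| ∈ {41}
|CD| ∈ {18}
|BD| ∈ [14, 68]
|AC| ∈ [23, 59]
|BC| ∈ [0, 86]

|CA| ∈ [23, 59]  (≈ [23.0000, 59.0000])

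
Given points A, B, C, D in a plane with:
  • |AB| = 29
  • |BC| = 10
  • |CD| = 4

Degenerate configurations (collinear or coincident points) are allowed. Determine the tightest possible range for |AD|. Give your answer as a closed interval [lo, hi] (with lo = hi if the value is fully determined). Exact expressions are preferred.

|AD| ∈ [15, 43]  (≈ [15.0000, 43.0000])

|AB| ∈ {29}
|BC| ∈ {10}
|CD| ∈ {4}
|AC| ∈ [19, 39]
|BD| ∈ [6, 14]
|AD| ∈ [15, 43]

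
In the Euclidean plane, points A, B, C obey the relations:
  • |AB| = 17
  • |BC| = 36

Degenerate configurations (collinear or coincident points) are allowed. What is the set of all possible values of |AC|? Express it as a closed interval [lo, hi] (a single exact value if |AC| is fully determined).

|AC| ∈ [19, 53]  (≈ [19.0000, 53.0000])

|AB| ∈ {17}
|BC| ∈ {36}
|AC| ∈ [19, 53]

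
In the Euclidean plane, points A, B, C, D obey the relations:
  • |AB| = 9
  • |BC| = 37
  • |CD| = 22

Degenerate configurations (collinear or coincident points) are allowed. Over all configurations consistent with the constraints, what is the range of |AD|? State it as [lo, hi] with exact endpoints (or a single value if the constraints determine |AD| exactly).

|AD| ∈ [6, 68]  (≈ [6.0000, 68.0000])

|AB| ∈ {9}
|BC| ∈ {37}
|CD| ∈ {22}
|AC| ∈ [28, 46]
|BD| ∈ [15, 59]
|AD| ∈ [6, 68]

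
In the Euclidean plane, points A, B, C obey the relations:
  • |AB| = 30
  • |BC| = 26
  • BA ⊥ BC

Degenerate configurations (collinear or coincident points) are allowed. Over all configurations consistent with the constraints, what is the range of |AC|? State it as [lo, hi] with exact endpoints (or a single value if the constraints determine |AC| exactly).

|AC| = 2·√(394)  (≈ 39.6989)

|AB| ∈ {30}
|BC| ∈ {26}
|AC| ∈ {2·√(394)}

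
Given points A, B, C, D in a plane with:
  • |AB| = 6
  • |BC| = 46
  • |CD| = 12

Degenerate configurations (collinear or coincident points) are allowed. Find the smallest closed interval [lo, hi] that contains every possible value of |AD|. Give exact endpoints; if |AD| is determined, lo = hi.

|AB| ∈ {6}
|BC| ∈ {46}
|CD| ∈ {12}
|AC| ∈ [40, 52]
|BD| ∈ [34, 58]
|AD| ∈ [28, 64]

|AD| ∈ [28, 64]  (≈ [28.0000, 64.0000])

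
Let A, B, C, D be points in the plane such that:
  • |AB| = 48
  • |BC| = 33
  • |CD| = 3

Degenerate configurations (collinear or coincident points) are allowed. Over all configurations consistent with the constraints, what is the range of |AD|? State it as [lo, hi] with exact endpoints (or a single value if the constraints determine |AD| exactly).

|AB| ∈ {48}
|BC| ∈ {33}
|CD| ∈ {3}
|AC| ∈ [15, 81]
|BD| ∈ [30, 36]
|AD| ∈ [12, 84]

|AD| ∈ [12, 84]  (≈ [12.0000, 84.0000])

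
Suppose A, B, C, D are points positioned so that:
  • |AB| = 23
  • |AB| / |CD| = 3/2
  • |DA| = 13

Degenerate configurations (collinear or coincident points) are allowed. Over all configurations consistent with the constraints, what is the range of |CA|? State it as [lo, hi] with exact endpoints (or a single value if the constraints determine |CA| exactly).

|CA| ∈ [7/3, 85/3]  (≈ [2.3333, 28.3333])

|AB| ∈ {23}
|AD| ∈ {13}
|CD| ∈ {46/3}
|BD| ∈ [10, 36]
|AC| ∈ [7/3, 85/3]
|BC| ∈ [0, 154/3]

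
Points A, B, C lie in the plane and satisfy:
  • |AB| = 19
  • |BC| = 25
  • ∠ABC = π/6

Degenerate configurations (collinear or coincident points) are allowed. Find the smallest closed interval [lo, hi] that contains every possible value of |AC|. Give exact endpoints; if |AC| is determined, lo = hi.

|AB| ∈ {19}
|BC| ∈ {25}
|AC| ∈ {√(986 - 475·√(3))}

|AC| = √(986 - 475·√(3))  (≈ 12.7779)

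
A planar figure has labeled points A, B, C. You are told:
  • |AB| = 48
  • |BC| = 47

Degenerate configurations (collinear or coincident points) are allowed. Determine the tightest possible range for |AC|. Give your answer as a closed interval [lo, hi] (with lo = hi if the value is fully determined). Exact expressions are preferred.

|AB| ∈ {48}
|BC| ∈ {47}
|AC| ∈ [1, 95]

|AC| ∈ [1, 95]  (≈ [1.0000, 95.0000])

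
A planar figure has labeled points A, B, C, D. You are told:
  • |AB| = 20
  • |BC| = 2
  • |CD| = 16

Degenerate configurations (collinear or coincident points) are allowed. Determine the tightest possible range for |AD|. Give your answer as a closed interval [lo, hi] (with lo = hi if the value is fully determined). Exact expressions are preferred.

|AD| ∈ [2, 38]  (≈ [2.0000, 38.0000])

|AB| ∈ {20}
|BC| ∈ {2}
|CD| ∈ {16}
|AC| ∈ [18, 22]
|BD| ∈ [14, 18]
|AD| ∈ [2, 38]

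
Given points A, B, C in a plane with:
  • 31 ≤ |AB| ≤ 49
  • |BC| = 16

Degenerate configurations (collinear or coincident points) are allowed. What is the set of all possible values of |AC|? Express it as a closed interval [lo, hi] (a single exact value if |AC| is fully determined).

|AB| ∈ [31, 49]
|BC| ∈ {16}
|AC| ∈ [15, 65]

|AC| ∈ [15, 65]  (≈ [15.0000, 65.0000])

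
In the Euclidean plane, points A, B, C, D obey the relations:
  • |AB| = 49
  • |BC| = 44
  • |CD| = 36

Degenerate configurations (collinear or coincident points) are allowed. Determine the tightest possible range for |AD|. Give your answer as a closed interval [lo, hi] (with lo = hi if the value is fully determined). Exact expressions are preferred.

|AB| ∈ {49}
|BC| ∈ {44}
|CD| ∈ {36}
|AC| ∈ [5, 93]
|BD| ∈ [8, 80]
|AD| ∈ [0, 129]

|AD| ∈ [0, 129]  (≈ [0.0000, 129.0000])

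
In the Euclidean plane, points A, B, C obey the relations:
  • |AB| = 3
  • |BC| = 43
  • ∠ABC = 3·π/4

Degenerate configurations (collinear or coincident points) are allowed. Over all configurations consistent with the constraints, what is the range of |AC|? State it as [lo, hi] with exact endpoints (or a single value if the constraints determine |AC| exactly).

|AC| = √(129·√(2) + 1858)  (≈ 45.1712)

|AB| ∈ {3}
|BC| ∈ {43}
|AC| ∈ {√(129·√(2) + 1858)}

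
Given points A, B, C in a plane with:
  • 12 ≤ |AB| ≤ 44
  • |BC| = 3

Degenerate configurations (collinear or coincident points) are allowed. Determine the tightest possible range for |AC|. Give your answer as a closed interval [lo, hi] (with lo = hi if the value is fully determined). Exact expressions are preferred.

|AC| ∈ [9, 47]  (≈ [9.0000, 47.0000])

|AB| ∈ [12, 44]
|BC| ∈ {3}
|AC| ∈ [9, 47]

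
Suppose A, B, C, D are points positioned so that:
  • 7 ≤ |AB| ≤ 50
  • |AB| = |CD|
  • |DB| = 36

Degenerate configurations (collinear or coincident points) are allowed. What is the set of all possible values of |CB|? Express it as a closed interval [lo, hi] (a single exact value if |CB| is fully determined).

|AB| ∈ [7, 50]
|BD| ∈ {36}
|CD| ∈ [7, 50]
|AD| ∈ [0, 86]
|BC| ∈ [0, 86]
|AC| ∈ [0, 136]

|CB| ∈ [0, 86]  (≈ [0.0000, 86.0000])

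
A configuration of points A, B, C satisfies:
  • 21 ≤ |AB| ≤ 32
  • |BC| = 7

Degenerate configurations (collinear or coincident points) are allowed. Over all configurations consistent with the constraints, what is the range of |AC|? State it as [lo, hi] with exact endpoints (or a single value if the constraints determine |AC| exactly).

|AC| ∈ [14, 39]  (≈ [14.0000, 39.0000])

|AB| ∈ [21, 32]
|BC| ∈ {7}
|AC| ∈ [14, 39]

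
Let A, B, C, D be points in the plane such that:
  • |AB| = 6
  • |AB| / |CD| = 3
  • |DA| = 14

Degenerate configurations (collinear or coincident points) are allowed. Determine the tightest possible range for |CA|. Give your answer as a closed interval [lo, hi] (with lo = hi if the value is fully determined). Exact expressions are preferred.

|AB| ∈ {6}
|AD| ∈ {14}
|CD| ∈ {2}
|BD| ∈ [8, 20]
|AC| ∈ [12, 16]
|BC| ∈ [6, 22]

|CA| ∈ [12, 16]  (≈ [12.0000, 16.0000])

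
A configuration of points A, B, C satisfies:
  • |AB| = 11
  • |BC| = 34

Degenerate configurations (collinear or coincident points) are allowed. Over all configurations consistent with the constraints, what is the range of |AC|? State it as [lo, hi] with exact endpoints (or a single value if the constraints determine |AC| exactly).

|AC| ∈ [23, 45]  (≈ [23.0000, 45.0000])

|AB| ∈ {11}
|BC| ∈ {34}
|AC| ∈ [23, 45]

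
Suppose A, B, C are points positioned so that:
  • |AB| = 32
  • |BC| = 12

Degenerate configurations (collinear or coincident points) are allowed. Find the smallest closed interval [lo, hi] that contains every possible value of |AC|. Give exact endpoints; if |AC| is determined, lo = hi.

|AC| ∈ [20, 44]  (≈ [20.0000, 44.0000])

|AB| ∈ {32}
|BC| ∈ {12}
|AC| ∈ [20, 44]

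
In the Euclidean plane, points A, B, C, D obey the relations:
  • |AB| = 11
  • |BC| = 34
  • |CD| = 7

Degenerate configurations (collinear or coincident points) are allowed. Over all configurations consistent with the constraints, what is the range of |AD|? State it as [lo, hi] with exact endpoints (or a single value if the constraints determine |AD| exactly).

|AD| ∈ [16, 52]  (≈ [16.0000, 52.0000])

|AB| ∈ {11}
|BC| ∈ {34}
|CD| ∈ {7}
|AC| ∈ [23, 45]
|BD| ∈ [27, 41]
|AD| ∈ [16, 52]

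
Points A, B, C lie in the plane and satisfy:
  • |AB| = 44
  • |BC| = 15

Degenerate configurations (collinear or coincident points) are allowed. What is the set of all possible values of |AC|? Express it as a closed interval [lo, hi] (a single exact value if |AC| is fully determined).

|AC| ∈ [29, 59]  (≈ [29.0000, 59.0000])

|AB| ∈ {44}
|BC| ∈ {15}
|AC| ∈ [29, 59]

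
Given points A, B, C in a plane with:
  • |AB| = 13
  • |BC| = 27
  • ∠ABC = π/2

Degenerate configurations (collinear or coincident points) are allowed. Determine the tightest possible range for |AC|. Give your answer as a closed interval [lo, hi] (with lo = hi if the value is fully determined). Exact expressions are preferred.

|AB| ∈ {13}
|BC| ∈ {27}
|AC| ∈ {√(898)}

|AC| = √(898)  (≈ 29.9666)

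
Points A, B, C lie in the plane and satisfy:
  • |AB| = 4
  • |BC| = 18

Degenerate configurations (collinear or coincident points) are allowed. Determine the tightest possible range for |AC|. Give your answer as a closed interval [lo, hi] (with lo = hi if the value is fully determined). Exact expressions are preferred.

|AB| ∈ {4}
|BC| ∈ {18}
|AC| ∈ [14, 22]

|AC| ∈ [14, 22]  (≈ [14.0000, 22.0000])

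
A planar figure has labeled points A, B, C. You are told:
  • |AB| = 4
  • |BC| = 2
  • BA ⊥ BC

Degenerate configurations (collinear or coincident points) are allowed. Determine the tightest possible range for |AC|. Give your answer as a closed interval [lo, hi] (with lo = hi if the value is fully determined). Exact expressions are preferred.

|AB| ∈ {4}
|BC| ∈ {2}
|AC| ∈ {2·√(5)}

|AC| = 2·√(5)  (≈ 4.4721)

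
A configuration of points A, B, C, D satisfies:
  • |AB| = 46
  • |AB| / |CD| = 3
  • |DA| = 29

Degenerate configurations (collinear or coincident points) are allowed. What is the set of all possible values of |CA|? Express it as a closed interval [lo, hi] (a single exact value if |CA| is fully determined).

|CA| ∈ [41/3, 133/3]  (≈ [13.6667, 44.3333])

|AB| ∈ {46}
|AD| ∈ {29}
|CD| ∈ {46/3}
|BD| ∈ [17, 75]
|AC| ∈ [41/3, 133/3]
|BC| ∈ [5/3, 271/3]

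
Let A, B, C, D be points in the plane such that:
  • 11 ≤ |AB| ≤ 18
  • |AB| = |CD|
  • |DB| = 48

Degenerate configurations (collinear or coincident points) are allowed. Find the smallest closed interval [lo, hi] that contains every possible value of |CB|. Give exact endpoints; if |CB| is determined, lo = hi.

|CB| ∈ [30, 66]  (≈ [30.0000, 66.0000])

|AB| ∈ [11, 18]
|BD| ∈ {48}
|CD| ∈ [11, 18]
|AD| ∈ [30, 66]
|BC| ∈ [30, 66]
|AC| ∈ [12, 84]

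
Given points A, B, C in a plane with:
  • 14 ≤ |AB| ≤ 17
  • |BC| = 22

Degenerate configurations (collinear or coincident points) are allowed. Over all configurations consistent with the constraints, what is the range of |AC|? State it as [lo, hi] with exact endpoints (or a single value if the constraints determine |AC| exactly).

|AC| ∈ [5, 39]  (≈ [5.0000, 39.0000])

|AB| ∈ [14, 17]
|BC| ∈ {22}
|AC| ∈ [5, 39]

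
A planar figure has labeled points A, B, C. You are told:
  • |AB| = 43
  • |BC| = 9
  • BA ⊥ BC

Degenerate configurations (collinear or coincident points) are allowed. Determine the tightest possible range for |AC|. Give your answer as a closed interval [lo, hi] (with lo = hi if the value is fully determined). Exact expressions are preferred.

|AB| ∈ {43}
|BC| ∈ {9}
|AC| ∈ {√(1930)}

|AC| = √(1930)  (≈ 43.9318)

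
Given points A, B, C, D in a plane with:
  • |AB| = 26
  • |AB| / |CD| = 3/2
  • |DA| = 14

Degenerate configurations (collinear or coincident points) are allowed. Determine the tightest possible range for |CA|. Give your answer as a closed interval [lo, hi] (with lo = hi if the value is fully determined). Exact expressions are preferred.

|CA| ∈ [10/3, 94/3]  (≈ [3.3333, 31.3333])

|AB| ∈ {26}
|AD| ∈ {14}
|CD| ∈ {52/3}
|BD| ∈ [12, 40]
|AC| ∈ [10/3, 94/3]
|BC| ∈ [0, 172/3]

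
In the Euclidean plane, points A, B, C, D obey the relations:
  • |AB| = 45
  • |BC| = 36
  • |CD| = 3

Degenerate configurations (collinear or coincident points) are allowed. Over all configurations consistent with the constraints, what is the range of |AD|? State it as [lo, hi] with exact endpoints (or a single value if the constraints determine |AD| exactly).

|AB| ∈ {45}
|BC| ∈ {36}
|CD| ∈ {3}
|AC| ∈ [9, 81]
|BD| ∈ [33, 39]
|AD| ∈ [6, 84]

|AD| ∈ [6, 84]  (≈ [6.0000, 84.0000])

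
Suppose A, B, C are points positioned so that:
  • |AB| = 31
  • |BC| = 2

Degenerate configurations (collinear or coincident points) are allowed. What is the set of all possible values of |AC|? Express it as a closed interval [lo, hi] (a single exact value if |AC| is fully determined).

|AB| ∈ {31}
|BC| ∈ {2}
|AC| ∈ [29, 33]

|AC| ∈ [29, 33]  (≈ [29.0000, 33.0000])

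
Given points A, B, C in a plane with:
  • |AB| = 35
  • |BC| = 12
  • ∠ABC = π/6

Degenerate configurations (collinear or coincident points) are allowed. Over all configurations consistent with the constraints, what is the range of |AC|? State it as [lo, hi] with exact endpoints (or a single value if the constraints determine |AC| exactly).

|AC| = √(1369 - 420·√(3))  (≈ 25.3286)

|AB| ∈ {35}
|BC| ∈ {12}
|AC| ∈ {√(1369 - 420·√(3))}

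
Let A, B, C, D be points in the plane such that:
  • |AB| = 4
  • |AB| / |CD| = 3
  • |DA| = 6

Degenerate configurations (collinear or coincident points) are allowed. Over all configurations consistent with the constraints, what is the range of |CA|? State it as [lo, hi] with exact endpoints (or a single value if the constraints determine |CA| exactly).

|AB| ∈ {4}
|AD| ∈ {6}
|CD| ∈ {4/3}
|BD| ∈ [2, 10]
|AC| ∈ [14/3, 22/3]
|BC| ∈ [2/3, 34/3]

|CA| ∈ [14/3, 22/3]  (≈ [4.6667, 7.3333])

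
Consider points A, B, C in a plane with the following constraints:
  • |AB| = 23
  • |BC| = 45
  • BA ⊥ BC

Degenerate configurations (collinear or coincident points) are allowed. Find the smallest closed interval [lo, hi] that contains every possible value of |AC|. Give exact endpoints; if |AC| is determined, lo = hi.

|AC| = √(2554)  (≈ 50.5371)

|AB| ∈ {23}
|BC| ∈ {45}
|AC| ∈ {√(2554)}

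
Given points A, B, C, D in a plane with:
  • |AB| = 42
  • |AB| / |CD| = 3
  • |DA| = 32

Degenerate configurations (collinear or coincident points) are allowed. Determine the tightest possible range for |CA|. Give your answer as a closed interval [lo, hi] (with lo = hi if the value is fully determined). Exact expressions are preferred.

|AB| ∈ {42}
|AD| ∈ {32}
|CD| ∈ {14}
|BD| ∈ [10, 74]
|AC| ∈ [18, 46]
|BC| ∈ [0, 88]

|CA| ∈ [18, 46]  (≈ [18.0000, 46.0000])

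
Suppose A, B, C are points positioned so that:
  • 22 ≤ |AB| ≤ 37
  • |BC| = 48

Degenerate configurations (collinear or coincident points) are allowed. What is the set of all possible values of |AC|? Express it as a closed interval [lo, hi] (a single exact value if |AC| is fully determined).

|AB| ∈ [22, 37]
|BC| ∈ {48}
|AC| ∈ [11, 85]

|AC| ∈ [11, 85]  (≈ [11.0000, 85.0000])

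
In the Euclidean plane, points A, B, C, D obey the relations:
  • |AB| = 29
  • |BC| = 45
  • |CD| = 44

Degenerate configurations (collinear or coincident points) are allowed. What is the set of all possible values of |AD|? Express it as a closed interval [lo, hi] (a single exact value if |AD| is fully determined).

|AB| ∈ {29}
|BC| ∈ {45}
|CD| ∈ {44}
|AC| ∈ [16, 74]
|BD| ∈ [1, 89]
|AD| ∈ [0, 118]

|AD| ∈ [0, 118]  (≈ [0.0000, 118.0000])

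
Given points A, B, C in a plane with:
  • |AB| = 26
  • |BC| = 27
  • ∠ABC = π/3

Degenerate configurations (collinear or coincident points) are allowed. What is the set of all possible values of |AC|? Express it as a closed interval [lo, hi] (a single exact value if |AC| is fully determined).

|AB| ∈ {26}
|BC| ∈ {27}
|AC| ∈ {√(703)}

|AC| = √(703)  (≈ 26.5141)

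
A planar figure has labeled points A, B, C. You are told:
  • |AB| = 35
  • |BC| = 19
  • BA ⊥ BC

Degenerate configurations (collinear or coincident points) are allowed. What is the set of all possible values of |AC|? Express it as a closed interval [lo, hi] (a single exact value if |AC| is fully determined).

|AB| ∈ {35}
|BC| ∈ {19}
|AC| ∈ {√(1586)}

|AC| = √(1586)  (≈ 39.8246)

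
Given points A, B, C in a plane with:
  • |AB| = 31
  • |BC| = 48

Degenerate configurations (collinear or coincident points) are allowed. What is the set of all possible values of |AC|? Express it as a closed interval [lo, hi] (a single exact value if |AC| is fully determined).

|AC| ∈ [17, 79]  (≈ [17.0000, 79.0000])

|AB| ∈ {31}
|BC| ∈ {48}
|AC| ∈ [17, 79]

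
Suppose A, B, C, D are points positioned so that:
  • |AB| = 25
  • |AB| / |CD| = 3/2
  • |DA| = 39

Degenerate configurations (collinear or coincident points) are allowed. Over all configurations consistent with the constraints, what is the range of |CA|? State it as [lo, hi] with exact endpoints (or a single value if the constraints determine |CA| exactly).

|CA| ∈ [67/3, 167/3]  (≈ [22.3333, 55.6667])

|AB| ∈ {25}
|AD| ∈ {39}
|CD| ∈ {50/3}
|BD| ∈ [14, 64]
|AC| ∈ [67/3, 167/3]
|BC| ∈ [0, 242/3]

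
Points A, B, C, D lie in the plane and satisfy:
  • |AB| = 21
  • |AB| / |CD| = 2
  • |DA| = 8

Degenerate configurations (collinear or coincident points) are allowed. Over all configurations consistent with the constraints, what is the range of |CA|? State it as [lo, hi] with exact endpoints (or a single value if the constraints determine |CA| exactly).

|AB| ∈ {21}
|AD| ∈ {8}
|CD| ∈ {21/2}
|BD| ∈ [13, 29]
|AC| ∈ [5/2, 37/2]
|BC| ∈ [5/2, 79/2]

|CA| ∈ [5/2, 37/2]  (≈ [2.5000, 18.5000])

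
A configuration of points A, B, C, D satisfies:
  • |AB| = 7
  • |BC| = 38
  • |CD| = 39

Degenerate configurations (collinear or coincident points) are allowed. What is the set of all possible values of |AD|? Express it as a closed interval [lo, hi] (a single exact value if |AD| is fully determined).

|AD| ∈ [0, 84]  (≈ [0.0000, 84.0000])

|AB| ∈ {7}
|BC| ∈ {38}
|CD| ∈ {39}
|AC| ∈ [31, 45]
|BD| ∈ [1, 77]
|AD| ∈ [0, 84]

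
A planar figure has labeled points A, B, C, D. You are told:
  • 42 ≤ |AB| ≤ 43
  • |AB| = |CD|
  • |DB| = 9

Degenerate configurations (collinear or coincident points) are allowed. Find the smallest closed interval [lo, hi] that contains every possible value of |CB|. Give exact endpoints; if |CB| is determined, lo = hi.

|AB| ∈ [42, 43]
|BD| ∈ {9}
|CD| ∈ [42, 43]
|AD| ∈ [33, 52]
|BC| ∈ [33, 52]
|AC| ∈ [0, 95]

|CB| ∈ [33, 52]  (≈ [33.0000, 52.0000])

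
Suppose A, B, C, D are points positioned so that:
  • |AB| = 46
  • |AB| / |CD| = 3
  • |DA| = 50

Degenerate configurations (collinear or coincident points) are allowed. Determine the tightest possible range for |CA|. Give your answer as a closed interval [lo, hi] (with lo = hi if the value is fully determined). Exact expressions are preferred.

|AB| ∈ {46}
|AD| ∈ {50}
|CD| ∈ {46/3}
|BD| ∈ [4, 96]
|AC| ∈ [104/3, 196/3]
|BC| ∈ [0, 334/3]

|CA| ∈ [104/3, 196/3]  (≈ [34.6667, 65.3333])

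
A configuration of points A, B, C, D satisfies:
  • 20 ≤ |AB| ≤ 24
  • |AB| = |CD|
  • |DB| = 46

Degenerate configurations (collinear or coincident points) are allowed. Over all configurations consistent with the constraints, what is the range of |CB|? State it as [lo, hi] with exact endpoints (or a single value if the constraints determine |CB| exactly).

|CB| ∈ [22, 70]  (≈ [22.0000, 70.0000])

|AB| ∈ [20, 24]
|BD| ∈ {46}
|CD| ∈ [20, 24]
|AD| ∈ [22, 70]
|BC| ∈ [22, 70]
|AC| ∈ [0, 94]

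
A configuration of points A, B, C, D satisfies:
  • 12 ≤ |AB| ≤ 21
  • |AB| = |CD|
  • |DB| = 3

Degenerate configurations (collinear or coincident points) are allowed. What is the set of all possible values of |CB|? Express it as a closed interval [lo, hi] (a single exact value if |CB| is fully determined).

|AB| ∈ [12, 21]
|BD| ∈ {3}
|CD| ∈ [12, 21]
|AD| ∈ [9, 24]
|BC| ∈ [9, 24]
|AC| ∈ [0, 45]

|CB| ∈ [9, 24]  (≈ [9.0000, 24.0000])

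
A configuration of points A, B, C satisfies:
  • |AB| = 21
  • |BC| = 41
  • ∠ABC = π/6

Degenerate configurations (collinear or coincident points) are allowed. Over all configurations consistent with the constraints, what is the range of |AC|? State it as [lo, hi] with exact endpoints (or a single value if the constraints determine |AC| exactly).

|AB| ∈ {21}
|BC| ∈ {41}
|AC| ∈ {√(2122 - 861·√(3))}

|AC| = √(2122 - 861·√(3))  (≈ 25.1138)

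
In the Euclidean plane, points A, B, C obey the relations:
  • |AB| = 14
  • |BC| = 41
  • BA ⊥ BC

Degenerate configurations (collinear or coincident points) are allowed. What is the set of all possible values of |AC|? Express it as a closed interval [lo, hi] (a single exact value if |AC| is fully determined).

|AB| ∈ {14}
|BC| ∈ {41}
|AC| ∈ {√(1877)}

|AC| = √(1877)  (≈ 43.3244)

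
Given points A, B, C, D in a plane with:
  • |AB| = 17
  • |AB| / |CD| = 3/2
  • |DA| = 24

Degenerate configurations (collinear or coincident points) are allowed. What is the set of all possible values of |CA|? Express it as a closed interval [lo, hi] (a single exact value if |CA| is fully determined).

|AB| ∈ {17}
|AD| ∈ {24}
|CD| ∈ {34/3}
|BD| ∈ [7, 41]
|AC| ∈ [38/3, 106/3]
|BC| ∈ [0, 157/3]

|CA| ∈ [38/3, 106/3]  (≈ [12.6667, 35.3333])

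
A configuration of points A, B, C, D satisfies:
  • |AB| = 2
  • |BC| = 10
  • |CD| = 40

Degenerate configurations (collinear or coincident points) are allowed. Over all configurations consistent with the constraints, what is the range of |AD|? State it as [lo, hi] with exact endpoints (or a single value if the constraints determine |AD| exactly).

|AB| ∈ {2}
|BC| ∈ {10}
|CD| ∈ {40}
|AC| ∈ [8, 12]
|BD| ∈ [30, 50]
|AD| ∈ [28, 52]

|AD| ∈ [28, 52]  (≈ [28.0000, 52.0000])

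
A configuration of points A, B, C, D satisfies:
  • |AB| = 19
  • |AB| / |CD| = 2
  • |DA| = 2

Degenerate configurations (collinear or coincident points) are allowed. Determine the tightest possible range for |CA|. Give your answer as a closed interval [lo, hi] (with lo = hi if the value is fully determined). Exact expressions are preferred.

|CA| ∈ [15/2, 23/2]  (≈ [7.5000, 11.5000])

|AB| ∈ {19}
|AD| ∈ {2}
|CD| ∈ {19/2}
|BD| ∈ [17, 21]
|AC| ∈ [15/2, 23/2]
|BC| ∈ [15/2, 61/2]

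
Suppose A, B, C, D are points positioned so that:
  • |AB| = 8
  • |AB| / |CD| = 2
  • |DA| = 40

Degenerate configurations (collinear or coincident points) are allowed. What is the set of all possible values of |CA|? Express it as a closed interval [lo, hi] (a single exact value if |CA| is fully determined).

|AB| ∈ {8}
|AD| ∈ {40}
|CD| ∈ {4}
|BD| ∈ [32, 48]
|AC| ∈ [36, 44]
|BC| ∈ [28, 52]

|CA| ∈ [36, 44]  (≈ [36.0000, 44.0000])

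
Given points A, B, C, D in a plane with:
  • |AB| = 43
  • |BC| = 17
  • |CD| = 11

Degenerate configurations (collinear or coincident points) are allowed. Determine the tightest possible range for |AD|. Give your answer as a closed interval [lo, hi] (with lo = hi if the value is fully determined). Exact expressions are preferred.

|AD| ∈ [15, 71]  (≈ [15.0000, 71.0000])

|AB| ∈ {43}
|BC| ∈ {17}
|CD| ∈ {11}
|AC| ∈ [26, 60]
|BD| ∈ [6, 28]
|AD| ∈ [15, 71]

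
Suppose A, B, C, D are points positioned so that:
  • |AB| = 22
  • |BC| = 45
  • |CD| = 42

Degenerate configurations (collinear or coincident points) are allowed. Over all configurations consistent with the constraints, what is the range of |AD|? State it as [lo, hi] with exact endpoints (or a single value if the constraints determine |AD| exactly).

|AD| ∈ [0, 109]  (≈ [0.0000, 109.0000])

|AB| ∈ {22}
|BC| ∈ {45}
|CD| ∈ {42}
|AC| ∈ [23, 67]
|BD| ∈ [3, 87]
|AD| ∈ [0, 109]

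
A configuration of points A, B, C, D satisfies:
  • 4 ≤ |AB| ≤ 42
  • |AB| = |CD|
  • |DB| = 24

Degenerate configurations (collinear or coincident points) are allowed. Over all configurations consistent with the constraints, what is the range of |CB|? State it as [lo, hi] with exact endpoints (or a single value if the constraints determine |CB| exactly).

|AB| ∈ [4, 42]
|BD| ∈ {24}
|CD| ∈ [4, 42]
|AD| ∈ [0, 66]
|BC| ∈ [0, 66]
|AC| ∈ [0, 108]

|CB| ∈ [0, 66]  (≈ [0.0000, 66.0000])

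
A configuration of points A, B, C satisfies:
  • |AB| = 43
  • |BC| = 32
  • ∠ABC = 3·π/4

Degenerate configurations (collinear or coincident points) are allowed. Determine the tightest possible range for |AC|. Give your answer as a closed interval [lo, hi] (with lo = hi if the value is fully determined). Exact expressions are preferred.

|AB| ∈ {43}
|BC| ∈ {32}
|AC| ∈ {√(1376·√(2) + 2873)}

|AC| = √(1376·√(2) + 2873)  (≈ 69.4187)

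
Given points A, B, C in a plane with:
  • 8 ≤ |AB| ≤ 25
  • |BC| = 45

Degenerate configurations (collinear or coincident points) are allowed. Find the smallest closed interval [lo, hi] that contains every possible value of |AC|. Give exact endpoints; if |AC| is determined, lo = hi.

|AB| ∈ [8, 25]
|BC| ∈ {45}
|AC| ∈ [20, 70]

|AC| ∈ [20, 70]  (≈ [20.0000, 70.0000])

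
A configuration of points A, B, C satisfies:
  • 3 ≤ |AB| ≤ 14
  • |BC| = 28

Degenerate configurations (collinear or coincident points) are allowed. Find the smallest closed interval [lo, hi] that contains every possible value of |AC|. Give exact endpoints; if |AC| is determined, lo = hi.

|AC| ∈ [14, 42]  (≈ [14.0000, 42.0000])

|AB| ∈ [3, 14]
|BC| ∈ {28}
|AC| ∈ [14, 42]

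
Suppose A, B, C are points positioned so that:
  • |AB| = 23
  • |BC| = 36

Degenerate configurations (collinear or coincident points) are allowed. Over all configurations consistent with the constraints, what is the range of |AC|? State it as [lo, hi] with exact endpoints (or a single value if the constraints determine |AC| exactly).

|AC| ∈ [13, 59]  (≈ [13.0000, 59.0000])

|AB| ∈ {23}
|BC| ∈ {36}
|AC| ∈ [13, 59]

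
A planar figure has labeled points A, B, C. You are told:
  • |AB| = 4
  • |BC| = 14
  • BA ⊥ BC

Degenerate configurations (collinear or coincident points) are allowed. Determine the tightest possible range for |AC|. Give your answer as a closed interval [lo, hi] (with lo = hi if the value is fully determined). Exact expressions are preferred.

|AC| = 2·√(53)  (≈ 14.5602)

|AB| ∈ {4}
|BC| ∈ {14}
|AC| ∈ {2·√(53)}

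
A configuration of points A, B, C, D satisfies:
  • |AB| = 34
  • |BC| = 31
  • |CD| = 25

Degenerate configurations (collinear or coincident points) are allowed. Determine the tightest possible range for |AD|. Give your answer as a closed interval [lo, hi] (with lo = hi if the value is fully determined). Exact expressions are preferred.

|AB| ∈ {34}
|BC| ∈ {31}
|CD| ∈ {25}
|AC| ∈ [3, 65]
|BD| ∈ [6, 56]
|AD| ∈ [0, 90]

|AD| ∈ [0, 90]  (≈ [0.0000, 90.0000])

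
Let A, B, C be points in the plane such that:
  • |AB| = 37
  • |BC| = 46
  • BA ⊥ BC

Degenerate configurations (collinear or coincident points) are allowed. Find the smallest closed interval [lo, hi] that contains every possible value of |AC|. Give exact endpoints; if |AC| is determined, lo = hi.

|AC| = √(3485)  (≈ 59.0339)

|AB| ∈ {37}
|BC| ∈ {46}
|AC| ∈ {√(3485)}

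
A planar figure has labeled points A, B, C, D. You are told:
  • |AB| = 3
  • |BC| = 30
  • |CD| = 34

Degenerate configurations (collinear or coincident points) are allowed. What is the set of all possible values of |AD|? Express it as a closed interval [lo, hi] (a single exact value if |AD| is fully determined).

|AD| ∈ [1, 67]  (≈ [1.0000, 67.0000])

|AB| ∈ {3}
|BC| ∈ {30}
|CD| ∈ {34}
|AC| ∈ [27, 33]
|BD| ∈ [4, 64]
|AD| ∈ [1, 67]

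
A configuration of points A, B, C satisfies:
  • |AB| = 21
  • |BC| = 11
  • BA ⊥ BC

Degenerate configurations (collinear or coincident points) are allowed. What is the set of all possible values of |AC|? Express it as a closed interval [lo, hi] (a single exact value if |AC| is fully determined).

|AB| ∈ {21}
|BC| ∈ {11}
|AC| ∈ {√(562)}

|AC| = √(562)  (≈ 23.7065)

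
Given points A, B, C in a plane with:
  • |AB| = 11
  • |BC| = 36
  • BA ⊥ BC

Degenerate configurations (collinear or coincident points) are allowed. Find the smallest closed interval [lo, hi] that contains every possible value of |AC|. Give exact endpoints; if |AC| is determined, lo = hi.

|AB| ∈ {11}
|BC| ∈ {36}
|AC| ∈ {√(1417)}

|AC| = √(1417)  (≈ 37.6431)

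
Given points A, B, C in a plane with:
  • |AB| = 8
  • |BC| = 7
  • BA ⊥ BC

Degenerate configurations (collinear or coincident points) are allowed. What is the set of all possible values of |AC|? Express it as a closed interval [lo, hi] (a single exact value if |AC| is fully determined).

|AC| = √(113)  (≈ 10.6301)

|AB| ∈ {8}
|BC| ∈ {7}
|AC| ∈ {√(113)}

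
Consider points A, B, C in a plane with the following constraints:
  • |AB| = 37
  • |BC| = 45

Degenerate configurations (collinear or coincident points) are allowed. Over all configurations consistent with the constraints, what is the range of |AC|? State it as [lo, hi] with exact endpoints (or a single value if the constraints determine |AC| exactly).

|AB| ∈ {37}
|BC| ∈ {45}
|AC| ∈ [8, 82]

|AC| ∈ [8, 82]  (≈ [8.0000, 82.0000])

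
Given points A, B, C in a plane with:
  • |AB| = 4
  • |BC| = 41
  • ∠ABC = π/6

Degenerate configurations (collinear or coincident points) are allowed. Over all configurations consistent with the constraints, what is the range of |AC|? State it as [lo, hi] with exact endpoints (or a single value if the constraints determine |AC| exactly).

|AB| ∈ {4}
|BC| ∈ {41}
|AC| ∈ {√(1697 - 164·√(3))}

|AC| = √(1697 - 164·√(3))  (≈ 37.5891)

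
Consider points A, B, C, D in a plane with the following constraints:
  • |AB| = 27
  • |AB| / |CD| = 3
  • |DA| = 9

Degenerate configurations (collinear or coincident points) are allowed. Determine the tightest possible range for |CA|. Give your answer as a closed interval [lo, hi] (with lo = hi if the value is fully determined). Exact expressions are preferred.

|CA| ∈ [0, 18]  (≈ [0.0000, 18.0000])

|AB| ∈ {27}
|AD| ∈ {9}
|CD| ∈ {9}
|BD| ∈ [18, 36]
|AC| ∈ [0, 18]
|BC| ∈ [9, 45]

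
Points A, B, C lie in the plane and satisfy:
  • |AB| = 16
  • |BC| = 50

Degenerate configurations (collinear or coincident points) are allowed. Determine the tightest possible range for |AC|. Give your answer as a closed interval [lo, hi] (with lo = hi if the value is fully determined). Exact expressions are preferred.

|AC| ∈ [34, 66]  (≈ [34.0000, 66.0000])

|AB| ∈ {16}
|BC| ∈ {50}
|AC| ∈ [34, 66]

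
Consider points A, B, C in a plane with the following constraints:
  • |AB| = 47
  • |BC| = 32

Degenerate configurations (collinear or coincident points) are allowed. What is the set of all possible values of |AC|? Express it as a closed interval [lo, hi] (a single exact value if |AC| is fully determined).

|AC| ∈ [15, 79]  (≈ [15.0000, 79.0000])

|AB| ∈ {47}
|BC| ∈ {32}
|AC| ∈ [15, 79]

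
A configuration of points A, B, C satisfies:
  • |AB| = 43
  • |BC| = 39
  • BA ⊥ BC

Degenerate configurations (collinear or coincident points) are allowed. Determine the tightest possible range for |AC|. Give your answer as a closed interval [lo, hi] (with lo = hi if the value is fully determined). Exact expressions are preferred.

|AB| ∈ {43}
|BC| ∈ {39}
|AC| ∈ {√(3370)}

|AC| = √(3370)  (≈ 58.0517)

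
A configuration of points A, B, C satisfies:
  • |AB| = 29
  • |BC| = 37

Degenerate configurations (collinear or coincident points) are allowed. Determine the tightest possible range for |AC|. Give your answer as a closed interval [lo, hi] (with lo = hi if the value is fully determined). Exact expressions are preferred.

|AB| ∈ {29}
|BC| ∈ {37}
|AC| ∈ [8, 66]

|AC| ∈ [8, 66]  (≈ [8.0000, 66.0000])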